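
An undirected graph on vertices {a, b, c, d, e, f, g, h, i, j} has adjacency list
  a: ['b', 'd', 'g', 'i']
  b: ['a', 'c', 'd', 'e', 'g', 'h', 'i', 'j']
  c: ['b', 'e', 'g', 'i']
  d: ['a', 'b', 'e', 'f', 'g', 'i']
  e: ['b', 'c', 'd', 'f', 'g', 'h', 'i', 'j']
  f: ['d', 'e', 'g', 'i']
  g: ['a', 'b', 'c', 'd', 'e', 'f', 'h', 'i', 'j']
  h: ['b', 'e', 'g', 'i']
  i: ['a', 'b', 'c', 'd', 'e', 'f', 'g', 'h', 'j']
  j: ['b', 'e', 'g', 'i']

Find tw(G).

A width-4 tree decomposition is:
Bags: B1 = {b, e, g, h, i}  B2 = {b, d, e, g, i}  B3 = {b, c, e, g, i}  B4 = {d, e, f, g, i}  B5 = {a, b, d, g, i}  B6 = {b, e, g, i, j}
Tree: B1–B2, B1–B3, B2–B4, B2–B5, B3–B6
The largest bag has 5 vertices, giving width 4; this decomposition certifies tw(G) ≤ 4. On the other hand G contains the 5-clique {d, e, f, g, i}. A clique must lie in a single bag of any decomposition, so no decomposition can have width below 4. Hence tw(G) = 4 exactly.

4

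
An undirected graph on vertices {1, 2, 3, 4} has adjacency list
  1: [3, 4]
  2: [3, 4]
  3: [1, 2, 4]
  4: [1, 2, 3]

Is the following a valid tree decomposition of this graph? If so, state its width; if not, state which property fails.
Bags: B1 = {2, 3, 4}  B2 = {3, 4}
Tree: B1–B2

A tree decomposition must satisfy three properties: every vertex lies in some bag; for every edge, both endpoints lie together in some bag; and for every vertex, the bags containing it form a connected subtree. Here vertex 1 appears in no bag, so the decomposition is invalid.

No — vertex 1 appears in no bag.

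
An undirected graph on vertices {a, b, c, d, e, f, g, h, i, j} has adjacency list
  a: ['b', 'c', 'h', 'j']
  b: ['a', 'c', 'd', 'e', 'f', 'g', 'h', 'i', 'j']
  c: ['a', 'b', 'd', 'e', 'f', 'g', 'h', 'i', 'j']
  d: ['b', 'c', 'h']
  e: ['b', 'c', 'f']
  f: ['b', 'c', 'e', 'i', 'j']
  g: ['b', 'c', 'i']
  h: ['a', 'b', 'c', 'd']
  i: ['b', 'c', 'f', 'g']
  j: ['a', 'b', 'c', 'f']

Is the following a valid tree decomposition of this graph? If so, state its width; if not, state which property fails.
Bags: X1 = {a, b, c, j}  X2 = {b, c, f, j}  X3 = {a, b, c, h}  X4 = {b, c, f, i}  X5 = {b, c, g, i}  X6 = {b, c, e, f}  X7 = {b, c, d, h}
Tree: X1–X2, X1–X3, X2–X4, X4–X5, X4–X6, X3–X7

Every vertex of G appears in some bag (union = {a, b, c, d, e, f, g, h, i, j}); every edge is covered by a bag; and for each vertex v the set of bags containing v is connected in the bag tree. The decomposition is therefore valid. The largest bag has 4 vertices, so the width is 3.

Yes; width 3.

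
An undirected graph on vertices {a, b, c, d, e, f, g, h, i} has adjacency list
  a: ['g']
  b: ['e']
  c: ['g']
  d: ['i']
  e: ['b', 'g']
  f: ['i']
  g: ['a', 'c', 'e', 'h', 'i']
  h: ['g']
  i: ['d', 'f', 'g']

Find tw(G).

1

A width-1 tree decomposition is:
Bags: B1 = {b, e}  B2 = {e, g}  B3 = {g, i}  B4 = {f, i}  B5 = {g, h}  B6 = {c, g}  B7 = {a, g}  B8 = {d, i}
Tree: B1–B2, B2–B3, B3–B4, B2–B5, B3–B6, B2–B7, B4–B8
Every bag has size at most 2, so the width is 2 − 1 = 1 and tw(G) ≤ 1. Since G has at least one edge (e.g. b–e), it is not an edgeless graph, so tw(G) ≥ 1. Combining the bounds, tw(G) = 1.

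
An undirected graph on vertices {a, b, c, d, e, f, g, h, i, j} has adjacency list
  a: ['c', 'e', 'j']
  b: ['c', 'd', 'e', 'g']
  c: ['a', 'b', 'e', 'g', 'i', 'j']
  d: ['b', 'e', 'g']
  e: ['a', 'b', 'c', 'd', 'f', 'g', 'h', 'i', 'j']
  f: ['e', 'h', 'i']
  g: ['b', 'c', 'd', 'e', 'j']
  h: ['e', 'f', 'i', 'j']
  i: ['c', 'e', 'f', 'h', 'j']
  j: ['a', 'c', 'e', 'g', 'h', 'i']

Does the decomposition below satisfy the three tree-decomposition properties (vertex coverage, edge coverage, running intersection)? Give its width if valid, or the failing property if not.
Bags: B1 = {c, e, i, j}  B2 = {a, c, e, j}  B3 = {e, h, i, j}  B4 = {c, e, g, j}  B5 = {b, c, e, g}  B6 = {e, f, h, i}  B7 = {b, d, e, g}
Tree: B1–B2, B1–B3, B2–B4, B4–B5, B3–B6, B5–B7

Vertex coverage: the bags together contain {a, b, c, d, e, f, g, h, i, j}, the full vertex set. Edge coverage: each edge of G has both endpoints in at least one bag. Running intersection: for every vertex, the bags containing it form a connected subtree. All three properties hold, so this is a valid tree decomposition of width max|bag| − 1 = 3, and hence tw(G) ≤ 3.

Yes; width 3.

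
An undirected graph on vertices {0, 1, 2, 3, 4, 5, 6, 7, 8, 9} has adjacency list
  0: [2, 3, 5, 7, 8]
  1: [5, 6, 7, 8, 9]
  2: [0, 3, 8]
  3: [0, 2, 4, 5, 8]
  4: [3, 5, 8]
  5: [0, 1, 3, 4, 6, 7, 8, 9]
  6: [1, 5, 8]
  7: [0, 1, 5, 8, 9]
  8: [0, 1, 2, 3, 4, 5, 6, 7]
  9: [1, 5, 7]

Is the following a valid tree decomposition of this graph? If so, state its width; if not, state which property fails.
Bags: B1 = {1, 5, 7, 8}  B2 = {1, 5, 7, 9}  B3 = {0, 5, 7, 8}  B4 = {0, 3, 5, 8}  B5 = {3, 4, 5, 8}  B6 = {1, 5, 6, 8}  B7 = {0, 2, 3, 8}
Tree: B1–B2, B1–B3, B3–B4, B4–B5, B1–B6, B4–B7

Every vertex of G appears in some bag (union = {0, 1, 2, 3, 4, 5, 6, 7, 8, 9}); every edge is covered by a bag; and for each vertex v the set of bags containing v is connected in the bag tree. The decomposition is therefore valid. The largest bag has 4 vertices, so the width is 3.

Yes; width 3.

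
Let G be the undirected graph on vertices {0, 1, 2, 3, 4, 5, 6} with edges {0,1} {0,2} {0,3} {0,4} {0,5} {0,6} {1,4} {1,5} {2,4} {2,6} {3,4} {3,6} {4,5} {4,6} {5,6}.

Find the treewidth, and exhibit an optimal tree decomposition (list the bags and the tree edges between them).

Treewidth 3.
One such decomposition:
Bags: B1 = {0, 4, 5, 6}  B2 = {0, 3, 4, 6}  B3 = {0, 2, 4, 6}  B4 = {0, 1, 4, 5}
Tree: B1–B2, B2–B3, B1–B4

Each bag holds 4 vertices, so the decomposition has width 3, which upper-bounds the treewidth. For the lower bound, the 4 vertices {0, 1, 4, 5} are pairwise adjacent, and any tree decomposition puts a clique entirely inside one bag — forcing width ≥ 3. Hence tw(G) = 3 exactly.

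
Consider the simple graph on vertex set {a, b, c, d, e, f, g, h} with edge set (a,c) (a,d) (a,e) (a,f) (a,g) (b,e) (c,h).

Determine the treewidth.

1

A width-1 tree decomposition is:
Bags: B1 = {a, c}  B2 = {a, f}  B3 = {c, h}  B4 = {a, e}  B5 = {a, g}  B6 = {a, d}  B7 = {b, e}
Tree: B1–B2, B1–B3, B2–B4, B1–B5, B2–B6, B4–B7
Each bag holds 2 vertices, so the decomposition has width 1, which upper-bounds the treewidth. Since G has at least one edge (e.g. c–a), it is not an edgeless graph, so tw(G) ≥ 1. Combining the bounds, tw(G) = 1.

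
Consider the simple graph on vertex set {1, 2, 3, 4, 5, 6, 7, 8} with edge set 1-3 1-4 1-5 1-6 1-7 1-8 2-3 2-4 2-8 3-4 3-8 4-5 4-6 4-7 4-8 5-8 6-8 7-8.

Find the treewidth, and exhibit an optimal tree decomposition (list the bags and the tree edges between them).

Every bag has size at most 4, so the width is 4 − 1 = 3 and tw(G) ≤ 3. On the other hand G contains the 4-clique {1, 3, 4, 8}. A clique must lie in a single bag of any decomposition, so no decomposition can have width below 3. Therefore the treewidth is 3.

Treewidth 3.
One such decomposition:
Bags: B1 = {1, 3, 4, 8}  B2 = {1, 4, 6, 8}  B3 = {2, 3, 4, 8}  B4 = {1, 4, 5, 8}  B5 = {1, 4, 7, 8}
Tree: B1–B2, B1–B3, B2–B4, B4–B5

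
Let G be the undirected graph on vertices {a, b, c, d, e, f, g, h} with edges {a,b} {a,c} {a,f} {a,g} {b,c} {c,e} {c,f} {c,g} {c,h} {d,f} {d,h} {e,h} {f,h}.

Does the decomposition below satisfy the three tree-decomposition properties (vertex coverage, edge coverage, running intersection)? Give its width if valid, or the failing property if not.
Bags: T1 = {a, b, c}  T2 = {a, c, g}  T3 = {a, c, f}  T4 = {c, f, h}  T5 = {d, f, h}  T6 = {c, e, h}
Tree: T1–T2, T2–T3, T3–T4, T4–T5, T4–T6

Yes; width 2.

Every vertex of G appears in some bag (union = {a, b, c, d, e, f, g, h}); every edge is covered by a bag; and for each vertex v the set of bags containing v is connected in the bag tree. The decomposition is therefore valid. The largest bag has 3 vertices, so the width is 2.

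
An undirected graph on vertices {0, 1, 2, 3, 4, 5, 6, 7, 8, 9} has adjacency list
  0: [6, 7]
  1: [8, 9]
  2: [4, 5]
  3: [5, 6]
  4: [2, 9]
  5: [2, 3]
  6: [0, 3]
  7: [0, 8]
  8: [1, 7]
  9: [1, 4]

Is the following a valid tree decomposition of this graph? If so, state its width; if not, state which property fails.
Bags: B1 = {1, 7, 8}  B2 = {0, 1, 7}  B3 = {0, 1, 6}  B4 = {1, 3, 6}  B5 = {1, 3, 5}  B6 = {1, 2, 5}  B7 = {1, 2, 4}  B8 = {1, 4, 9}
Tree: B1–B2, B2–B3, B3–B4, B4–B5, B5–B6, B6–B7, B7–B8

Vertex coverage: the bags together contain {0, 1, 2, 3, 4, 5, 6, 7, 8, 9}, the full vertex set. Edge coverage: each edge of G has both endpoints in at least one bag. Running intersection: for every vertex, the bags containing it form a connected subtree. All three properties hold, so this is a valid tree decomposition of width max|bag| − 1 = 2, and hence tw(G) ≤ 2.

Yes; width 2.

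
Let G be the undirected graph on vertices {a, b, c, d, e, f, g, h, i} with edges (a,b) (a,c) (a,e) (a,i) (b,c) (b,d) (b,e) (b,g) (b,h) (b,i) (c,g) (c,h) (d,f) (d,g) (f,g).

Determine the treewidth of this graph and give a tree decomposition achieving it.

Each bag holds 3 vertices, so the decomposition has width 2, which upper-bounds the treewidth. Conversely, {d, f, g} is a clique of size 3, and the vertices of any clique must share a bag in every tree decomposition; so some bag has ≥ 3 vertices and tw(G) ≥ 2. Therefore the treewidth is 2.

Treewidth 2.
One optimal decomposition is:
Bags: B1 = {b, c, h}  B2 = {b, c, g}  B3 = {a, b, c}  B4 = {a, b, i}  B5 = {b, d, g}  B6 = {d, f, g}  B7 = {a, b, e}
Tree: B1–B2, B1–B3, B3–B4, B2–B5, B5–B6, B4–B7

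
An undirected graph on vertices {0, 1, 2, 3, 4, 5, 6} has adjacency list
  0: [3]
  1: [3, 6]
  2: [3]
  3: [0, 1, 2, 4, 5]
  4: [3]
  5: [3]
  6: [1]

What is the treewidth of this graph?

A width-1 tree decomposition is:
Bags: B1 = {3, 5}  B2 = {0, 3}  B3 = {2, 3}  B4 = {3, 4}  B5 = {1, 3}  B6 = {1, 6}
Tree: B1–B2, B2–B3, B1–B4, B3–B5, B5–B6
Each bag holds 2 vertices, so the decomposition has width 1, which upper-bounds the treewidth. Any graph with an edge has treewidth ≥ 1, and G has the edge 5–3. Hence tw(G) = 1 exactly.

1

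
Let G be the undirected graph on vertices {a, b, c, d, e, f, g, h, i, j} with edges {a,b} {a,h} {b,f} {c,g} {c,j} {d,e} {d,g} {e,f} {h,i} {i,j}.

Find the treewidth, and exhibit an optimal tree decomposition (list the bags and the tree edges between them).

Every bag has size at most 3, so the width is 3 − 1 = 2 and tw(G) ≤ 2. Since h–i–j–c–g–d–e–f–b–a–h is a cycle in G, G is not acyclic. Forests are exactly the graphs of treewidth ≤ 1, so tw(G) ≥ 2. The upper and lower bounds meet at 2, so that is the treewidth.

Treewidth 2.
One optimal decomposition is:
Bags: B1 = {h, i, j}  B2 = {c, h, j}  B3 = {c, g, h}  B4 = {d, g, h}  B5 = {d, e, h}  B6 = {e, f, h}  B7 = {b, f, h}  B8 = {a, b, h}
Tree: B1–B2, B2–B3, B3–B4, B4–B5, B5–B6, B6–B7, B7–B8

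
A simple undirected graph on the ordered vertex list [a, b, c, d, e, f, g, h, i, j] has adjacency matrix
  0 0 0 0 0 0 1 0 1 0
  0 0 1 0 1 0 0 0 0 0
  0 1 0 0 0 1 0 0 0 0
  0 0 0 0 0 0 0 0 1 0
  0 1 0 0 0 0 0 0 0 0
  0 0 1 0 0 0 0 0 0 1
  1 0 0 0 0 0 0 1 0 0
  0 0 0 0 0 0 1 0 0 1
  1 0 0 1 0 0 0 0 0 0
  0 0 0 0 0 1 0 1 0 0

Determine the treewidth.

1

A width-1 tree decomposition is:
Bags: B1 = {d, i}  B2 = {a, i}  B3 = {a, g}  B4 = {g, h}  B5 = {h, j}  B6 = {f, j}  B7 = {c, f}  B8 = {b, c}  B9 = {b, e}
Tree: B1–B2, B2–B3, B3–B4, B4–B5, B5–B6, B6–B7, B7–B8, B8–B9
Each bag holds 2 vertices, so the decomposition has width 1, which upper-bounds the treewidth. Any graph with an edge has treewidth ≥ 1, and G has the edge d–i. Hence tw(G) = 1 exactly.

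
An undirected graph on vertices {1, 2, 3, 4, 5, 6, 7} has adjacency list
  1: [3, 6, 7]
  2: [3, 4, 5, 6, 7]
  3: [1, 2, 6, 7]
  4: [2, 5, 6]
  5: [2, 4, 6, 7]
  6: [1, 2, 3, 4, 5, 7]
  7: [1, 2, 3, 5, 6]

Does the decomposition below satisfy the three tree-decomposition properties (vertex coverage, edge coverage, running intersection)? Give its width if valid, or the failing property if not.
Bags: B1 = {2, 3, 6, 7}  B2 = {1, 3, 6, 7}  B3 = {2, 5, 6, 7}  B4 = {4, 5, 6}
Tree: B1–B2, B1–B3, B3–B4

A tree decomposition must satisfy three properties: every vertex lies in some bag; for every edge, both endpoints lie together in some bag; and for every vertex, the bags containing it form a connected subtree. Here edge (2,4) lies in no bag, so the decomposition is invalid.

No — edge (2,4) lies in no bag.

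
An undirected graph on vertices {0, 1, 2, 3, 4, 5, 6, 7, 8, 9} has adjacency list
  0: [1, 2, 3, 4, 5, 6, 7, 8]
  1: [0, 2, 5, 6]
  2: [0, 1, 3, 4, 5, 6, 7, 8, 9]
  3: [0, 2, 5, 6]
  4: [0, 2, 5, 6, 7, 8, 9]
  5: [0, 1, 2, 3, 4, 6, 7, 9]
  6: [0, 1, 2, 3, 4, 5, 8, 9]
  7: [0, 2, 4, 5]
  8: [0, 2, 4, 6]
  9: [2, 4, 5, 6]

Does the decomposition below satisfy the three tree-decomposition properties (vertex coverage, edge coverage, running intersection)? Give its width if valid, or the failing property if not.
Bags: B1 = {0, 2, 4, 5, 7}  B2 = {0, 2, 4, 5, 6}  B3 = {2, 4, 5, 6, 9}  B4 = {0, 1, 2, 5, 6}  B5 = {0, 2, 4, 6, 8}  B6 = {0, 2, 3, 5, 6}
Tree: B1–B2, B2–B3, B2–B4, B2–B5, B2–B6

Yes; width 4.

Every vertex of G appears in some bag (union = {0, 1, 2, 3, 4, 5, 6, 7, 8, 9}); every edge is covered by a bag; and for each vertex v the set of bags containing v is connected in the bag tree. The decomposition is therefore valid. The largest bag has 5 vertices, so the width is 4.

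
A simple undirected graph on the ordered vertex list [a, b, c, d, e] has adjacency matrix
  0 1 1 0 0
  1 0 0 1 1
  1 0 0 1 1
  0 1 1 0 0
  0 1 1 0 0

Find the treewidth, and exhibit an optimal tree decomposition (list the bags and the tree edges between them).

Treewidth 2.
One optimal decomposition is:
Bags: B1 = {b, c, d}  B2 = {a, b, c}  B3 = {b, c, e}
Tree: B1–B2, B2–B3

Each bag holds 3 vertices, so the decomposition has width 2, which upper-bounds the treewidth. For the lower bound, G contains the cycle c–d–b–a–c, so G is not a forest; only forests have treewidth ≤ 1, hence tw(G) ≥ 2. Hence tw(G) = 2 exactly.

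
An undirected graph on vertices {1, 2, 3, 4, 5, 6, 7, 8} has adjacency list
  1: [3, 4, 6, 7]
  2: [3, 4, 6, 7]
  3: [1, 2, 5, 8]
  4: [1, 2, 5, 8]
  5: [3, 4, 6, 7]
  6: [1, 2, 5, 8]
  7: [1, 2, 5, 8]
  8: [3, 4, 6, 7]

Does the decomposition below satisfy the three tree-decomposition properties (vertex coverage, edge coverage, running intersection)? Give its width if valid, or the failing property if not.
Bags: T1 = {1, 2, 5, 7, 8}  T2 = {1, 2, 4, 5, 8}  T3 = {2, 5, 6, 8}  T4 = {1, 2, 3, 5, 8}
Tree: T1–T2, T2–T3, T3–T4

No — edge (1,6) lies in no bag.

A tree decomposition must satisfy three properties: every vertex lies in some bag; for every edge, both endpoints lie together in some bag; and for every vertex, the bags containing it form a connected subtree. Here edge (1,6) lies in no bag, so the decomposition is invalid.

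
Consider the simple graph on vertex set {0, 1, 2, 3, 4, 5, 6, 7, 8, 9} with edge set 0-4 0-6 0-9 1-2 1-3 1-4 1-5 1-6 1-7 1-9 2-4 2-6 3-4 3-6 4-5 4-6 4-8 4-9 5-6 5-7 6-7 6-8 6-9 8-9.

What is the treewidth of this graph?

A width-3 tree decomposition is:
Bags: B1 = {1, 4, 6, 9}  B2 = {1, 2, 4, 6}  B3 = {1, 3, 4, 6}  B4 = {0, 4, 6, 9}  B5 = {1, 4, 5, 6}  B6 = {1, 5, 6, 7}  B7 = {4, 6, 8, 9}
Tree: B1–B2, B2–B3, B1–B4, B1–B5, B5–B6, B4–B7
Each bag holds 4 vertices, so the decomposition has width 3, which upper-bounds the treewidth. On the other hand G contains the 4-clique {0, 4, 6, 9}. A clique must lie in a single bag of any decomposition, so no decomposition can have width below 3. The upper and lower bounds meet at 3, so that is the treewidth.

3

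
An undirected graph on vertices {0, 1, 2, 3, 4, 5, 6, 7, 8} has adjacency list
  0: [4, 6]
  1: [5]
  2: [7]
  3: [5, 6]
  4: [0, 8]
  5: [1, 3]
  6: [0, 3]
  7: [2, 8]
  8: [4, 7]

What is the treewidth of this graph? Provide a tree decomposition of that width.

Treewidth 1.
Bags: B1 = {2, 7}  B2 = {7, 8}  B3 = {4, 8}  B4 = {0, 4}  B5 = {0, 6}  B6 = {3, 6}  B7 = {3, 5}  B8 = {1, 5}
Tree: B1–B2, B2–B3, B3–B4, B4–B5, B5–B6, B6–B7, B7–B8

Each bag holds 2 vertices, so the decomposition has width 1, which upper-bounds the treewidth. G has an edge, so its treewidth is at least 1. Combining the bounds, tw(G) = 1.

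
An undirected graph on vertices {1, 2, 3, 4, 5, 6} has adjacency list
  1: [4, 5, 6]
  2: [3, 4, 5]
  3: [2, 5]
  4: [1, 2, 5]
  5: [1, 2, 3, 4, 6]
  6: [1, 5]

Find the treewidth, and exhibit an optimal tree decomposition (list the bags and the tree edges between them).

Each bag holds 3 vertices, so the decomposition has width 2, which upper-bounds the treewidth. Conversely, {1, 4, 5} is a clique of size 3, and the vertices of any clique must share a bag in every tree decomposition; so some bag has ≥ 3 vertices and tw(G) ≥ 2. The upper and lower bounds meet at 2, so that is the treewidth.

Treewidth 2.
Bags: B1 = {1, 5, 6}  B2 = {1, 4, 5}  B3 = {2, 4, 5}  B4 = {2, 3, 5}
Tree: B1–B2, B2–B3, B3–B4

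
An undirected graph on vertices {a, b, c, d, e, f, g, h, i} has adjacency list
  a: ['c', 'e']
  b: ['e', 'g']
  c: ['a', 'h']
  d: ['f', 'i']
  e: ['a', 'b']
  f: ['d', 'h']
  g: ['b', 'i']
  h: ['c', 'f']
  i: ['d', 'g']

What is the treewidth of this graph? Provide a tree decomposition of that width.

Treewidth 2.
One optimal decomposition is:
Bags: B1 = {c, f, h}  B2 = {c, d, f}  B3 = {c, d, i}  B4 = {c, g, i}  B5 = {b, c, g}  B6 = {b, c, e}  B7 = {a, c, e}
Tree: B1–B2, B2–B3, B3–B4, B4–B5, B5–B6, B6–B7

Every bag has size at most 3, so the width is 3 − 1 = 2 and tw(G) ≤ 2. Since c–h–f–d–i–g–b–e–a–c is a cycle in G, G is not acyclic. Forests are exactly the graphs of treewidth ≤ 1, so tw(G) ≥ 2. Hence tw(G) = 2 exactly.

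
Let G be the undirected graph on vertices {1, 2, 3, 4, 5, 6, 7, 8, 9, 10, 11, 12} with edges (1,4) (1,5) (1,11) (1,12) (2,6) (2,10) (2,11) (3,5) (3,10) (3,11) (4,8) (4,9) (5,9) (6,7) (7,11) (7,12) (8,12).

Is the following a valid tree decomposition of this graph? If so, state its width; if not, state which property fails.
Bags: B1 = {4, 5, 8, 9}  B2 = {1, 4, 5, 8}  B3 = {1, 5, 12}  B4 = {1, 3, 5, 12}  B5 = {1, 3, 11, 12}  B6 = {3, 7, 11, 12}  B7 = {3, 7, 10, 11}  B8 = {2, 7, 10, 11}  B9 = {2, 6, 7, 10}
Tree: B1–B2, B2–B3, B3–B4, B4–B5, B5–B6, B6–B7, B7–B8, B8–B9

A tree decomposition must satisfy three properties: every vertex lies in some bag; for every edge, both endpoints lie together in some bag; and for every vertex, the bags containing it form a connected subtree. Here edge (8,12) lies in no bag, so the decomposition is invalid.

No — edge (8,12) lies in no bag.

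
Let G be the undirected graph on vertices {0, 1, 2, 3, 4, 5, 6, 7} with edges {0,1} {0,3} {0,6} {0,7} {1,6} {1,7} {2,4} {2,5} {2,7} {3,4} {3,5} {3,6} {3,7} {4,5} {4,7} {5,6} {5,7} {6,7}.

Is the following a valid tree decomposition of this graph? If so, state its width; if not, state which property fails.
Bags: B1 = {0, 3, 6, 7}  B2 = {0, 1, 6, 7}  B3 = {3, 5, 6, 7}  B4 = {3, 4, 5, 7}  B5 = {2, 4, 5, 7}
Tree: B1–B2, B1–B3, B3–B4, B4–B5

Yes; width 3.

Checking the three conditions: (i) the bags cover all of {0, 1, 2, 3, 4, 5, 6, 7}; (ii) for each edge, some bag contains both endpoints; (iii) the bags containing any fixed vertex form a subtree. All hold, so the decomposition is valid with width 4 − 1 = 3.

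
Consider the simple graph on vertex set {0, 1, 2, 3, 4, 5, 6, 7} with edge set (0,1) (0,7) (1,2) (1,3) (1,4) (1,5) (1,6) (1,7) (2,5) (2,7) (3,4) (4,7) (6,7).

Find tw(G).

2

A width-2 tree decomposition is:
Bags: B1 = {1, 3, 4}  B2 = {1, 4, 7}  B3 = {1, 2, 7}  B4 = {1, 6, 7}  B5 = {1, 2, 5}  B6 = {0, 1, 7}
Tree: B1–B2, B2–B3, B3–B4, B3–B5, B3–B6
Each bag holds 3 vertices, so the decomposition has width 2, which upper-bounds the treewidth. Conversely, {1, 3, 4} is a clique of size 3, and the vertices of any clique must share a bag in every tree decomposition; so some bag has ≥ 3 vertices and tw(G) ≥ 2. Combining the bounds, tw(G) = 2.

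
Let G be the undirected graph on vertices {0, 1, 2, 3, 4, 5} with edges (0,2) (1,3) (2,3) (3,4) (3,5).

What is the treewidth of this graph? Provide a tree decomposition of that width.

Each bag holds 2 vertices, so the decomposition has width 1, which upper-bounds the treewidth. G has an edge, so its treewidth is at least 1. Therefore the treewidth is 1.

Treewidth 1.
One such decomposition:
Bags: B1 = {2, 3}  B2 = {0, 2}  B3 = {1, 3}  B4 = {3, 5}  B5 = {3, 4}
Tree: B1–B2, B1–B3, B3–B4, B1–B5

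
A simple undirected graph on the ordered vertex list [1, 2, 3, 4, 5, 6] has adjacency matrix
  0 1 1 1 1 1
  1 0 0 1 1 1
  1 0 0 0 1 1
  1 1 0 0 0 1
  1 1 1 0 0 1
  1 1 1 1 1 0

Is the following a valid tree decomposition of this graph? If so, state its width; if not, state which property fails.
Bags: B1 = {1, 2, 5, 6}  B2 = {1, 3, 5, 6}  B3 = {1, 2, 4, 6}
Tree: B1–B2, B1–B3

Yes; width 3.

Every vertex of G appears in some bag (union = {1, 2, 3, 4, 5, 6}); every edge is covered by a bag; and for each vertex v the set of bags containing v is connected in the bag tree. The decomposition is therefore valid. The largest bag has 4 vertices, so the width is 3.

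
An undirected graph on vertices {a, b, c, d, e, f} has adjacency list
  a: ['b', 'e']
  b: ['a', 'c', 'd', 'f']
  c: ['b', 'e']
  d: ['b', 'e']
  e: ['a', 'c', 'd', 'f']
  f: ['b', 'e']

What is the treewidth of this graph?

A width-2 tree decomposition is:
Bags: B1 = {b, d, e}  B2 = {a, b, e}  B3 = {b, c, e}  B4 = {b, e, f}
Tree: B1–B2, B2–B3, B3–B4
Every bag has size at most 3, so the width is 3 − 1 = 2 and tw(G) ≤ 2. For the lower bound, G contains the cycle d–e–a–b–d, so G is not a forest; only forests have treewidth ≤ 1, hence tw(G) ≥ 2. Hence tw(G) = 2 exactly.

2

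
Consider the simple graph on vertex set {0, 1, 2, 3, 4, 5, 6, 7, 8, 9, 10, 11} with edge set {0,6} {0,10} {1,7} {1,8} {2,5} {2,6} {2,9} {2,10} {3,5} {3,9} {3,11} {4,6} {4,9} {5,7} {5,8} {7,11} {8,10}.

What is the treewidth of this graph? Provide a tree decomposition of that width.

Treewidth 3.
One such decomposition:
Bags: B1 = {1, 7, 8, 11}  B2 = {5, 7, 8, 11}  B3 = {3, 5, 8, 11}  B4 = {3, 5, 8, 10}  B5 = {2, 3, 5, 10}  B6 = {2, 3, 9, 10}  B7 = {0, 2, 9, 10}  B8 = {0, 2, 6, 9}  B9 = {0, 4, 6, 9}
Tree: B1–B2, B2–B3, B3–B4, B4–B5, B5–B6, B6–B7, B7–B8, B8–B9

Each bag holds 4 vertices, so the decomposition has width 3, which upper-bounds the treewidth. For the lower bound: the 4 vertex sets {1,7,11}, {8}, {5}, {2,3,9,10} are disjoint, each induces a connected subgraph, and every pair is joined by at least one edge of G. Contracting each set to a single vertex therefore yields K_{4} as a minor, and since treewidth is minor-monotone, tw(G) ≥ tw(K_{4}) = 3. Hence tw(G) = 3 exactly.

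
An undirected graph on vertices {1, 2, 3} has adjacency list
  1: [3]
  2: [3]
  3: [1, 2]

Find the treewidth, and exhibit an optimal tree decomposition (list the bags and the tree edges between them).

Each bag holds 2 vertices, so the decomposition has width 1, which upper-bounds the treewidth. Since G has at least one edge (e.g. 1–3), it is not an edgeless graph, so tw(G) ≥ 1. Hence tw(G) = 1 exactly.

Treewidth 1.
Bags: B1 = {1, 3}  B2 = {2, 3}
Tree: B1–B2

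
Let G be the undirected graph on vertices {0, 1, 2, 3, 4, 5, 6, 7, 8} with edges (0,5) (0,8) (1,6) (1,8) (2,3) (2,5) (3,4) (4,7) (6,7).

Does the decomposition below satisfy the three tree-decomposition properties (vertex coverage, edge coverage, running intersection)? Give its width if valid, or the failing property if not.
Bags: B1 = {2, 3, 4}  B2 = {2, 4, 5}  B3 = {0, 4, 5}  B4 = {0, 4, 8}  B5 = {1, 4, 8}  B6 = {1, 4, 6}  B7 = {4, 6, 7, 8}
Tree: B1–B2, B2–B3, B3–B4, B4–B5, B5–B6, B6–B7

A tree decomposition must satisfy three properties: every vertex lies in some bag; for every edge, both endpoints lie together in some bag; and for every vertex, the bags containing it form a connected subtree. Here bags containing vertex 8 are not connected in the tree, so the decomposition is invalid.

No — bags containing vertex 8 are not connected in the tree.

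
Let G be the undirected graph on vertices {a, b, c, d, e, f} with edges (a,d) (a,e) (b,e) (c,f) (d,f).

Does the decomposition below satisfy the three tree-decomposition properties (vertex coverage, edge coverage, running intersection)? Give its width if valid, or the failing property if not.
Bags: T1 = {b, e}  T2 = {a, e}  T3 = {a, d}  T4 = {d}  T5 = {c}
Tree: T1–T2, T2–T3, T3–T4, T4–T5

No — vertex f appears in no bag.

A tree decomposition must satisfy three properties: every vertex lies in some bag; for every edge, both endpoints lie together in some bag; and for every vertex, the bags containing it form a connected subtree. Here vertex f appears in no bag, so the decomposition is invalid.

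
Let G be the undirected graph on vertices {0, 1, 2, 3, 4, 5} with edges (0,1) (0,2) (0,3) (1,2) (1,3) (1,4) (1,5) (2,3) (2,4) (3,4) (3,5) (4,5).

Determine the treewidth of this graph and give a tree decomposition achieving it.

Treewidth 3.
One optimal decomposition is:
Bags: B1 = {1, 3, 4, 5}  B2 = {1, 2, 3, 4}  B3 = {0, 1, 2, 3}
Tree: B1–B2, B2–B3

The largest bag has 4 vertices, giving width 3; this decomposition certifies tw(G) ≤ 3. For the lower bound, the 4 vertices {0, 1, 2, 3} are pairwise adjacent, and any tree decomposition puts a clique entirely inside one bag — forcing width ≥ 3. Hence tw(G) = 3 exactly.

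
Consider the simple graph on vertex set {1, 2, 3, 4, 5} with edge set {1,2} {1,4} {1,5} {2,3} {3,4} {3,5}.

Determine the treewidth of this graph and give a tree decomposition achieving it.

Treewidth 2.
One such decomposition:
Bags: B1 = {1, 3, 4}  B2 = {1, 2, 3}  B3 = {1, 3, 5}
Tree: B1–B2, B2–B3

Each bag holds 3 vertices, so the decomposition has width 2, which upper-bounds the treewidth. Since 3–4–1–2–3 is a cycle in G, G is not acyclic. Forests are exactly the graphs of treewidth ≤ 1, so tw(G) ≥ 2. Combining the bounds, tw(G) = 2.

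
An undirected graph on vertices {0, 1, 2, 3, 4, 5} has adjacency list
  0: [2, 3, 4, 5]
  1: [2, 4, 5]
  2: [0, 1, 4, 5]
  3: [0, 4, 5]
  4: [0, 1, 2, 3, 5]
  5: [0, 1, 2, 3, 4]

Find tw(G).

3

A width-3 tree decomposition is:
Bags: B1 = {1, 2, 4, 5}  B2 = {0, 2, 4, 5}  B3 = {0, 3, 4, 5}
Tree: B1–B2, B2–B3
Each bag holds 4 vertices, so the decomposition has width 3, which upper-bounds the treewidth. On the other hand G contains the 4-clique {0, 2, 4, 5}. A clique must lie in a single bag of any decomposition, so no decomposition can have width below 3. The upper and lower bounds meet at 3, so that is the treewidth.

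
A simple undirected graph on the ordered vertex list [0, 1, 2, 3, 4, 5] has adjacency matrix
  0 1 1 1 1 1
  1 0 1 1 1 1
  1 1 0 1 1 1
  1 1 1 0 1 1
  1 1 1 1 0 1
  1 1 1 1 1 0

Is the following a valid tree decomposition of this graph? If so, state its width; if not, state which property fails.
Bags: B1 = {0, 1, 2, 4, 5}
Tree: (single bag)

No — vertex 3 appears in no bag.

A tree decomposition must satisfy three properties: every vertex lies in some bag; for every edge, both endpoints lie together in some bag; and for every vertex, the bags containing it form a connected subtree. Here vertex 3 appears in no bag, so the decomposition is invalid.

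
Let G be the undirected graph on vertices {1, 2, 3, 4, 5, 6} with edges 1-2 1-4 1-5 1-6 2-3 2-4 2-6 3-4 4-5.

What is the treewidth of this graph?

2

A width-2 tree decomposition is:
Bags: B1 = {1, 2, 4}  B2 = {1, 2, 6}  B3 = {1, 4, 5}  B4 = {2, 3, 4}
Tree: B1–B2, B1–B3, B1–B4
Every bag has size at most 3, so the width is 3 − 1 = 2 and tw(G) ≤ 2. Conversely, {1, 2, 4} is a clique of size 3, and the vertices of any clique must share a bag in every tree decomposition; so some bag has ≥ 3 vertices and tw(G) ≥ 2. Combining the bounds, tw(G) = 2.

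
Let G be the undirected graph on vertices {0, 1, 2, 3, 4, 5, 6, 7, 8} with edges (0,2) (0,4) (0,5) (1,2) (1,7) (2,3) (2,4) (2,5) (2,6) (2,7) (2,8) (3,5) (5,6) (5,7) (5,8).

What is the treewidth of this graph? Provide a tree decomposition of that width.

The largest bag has 3 vertices, giving width 2; this decomposition certifies tw(G) ≤ 2. Conversely, {1, 2, 7} is a clique of size 3, and the vertices of any clique must share a bag in every tree decomposition; so some bag has ≥ 3 vertices and tw(G) ≥ 2. The upper and lower bounds meet at 2, so that is the treewidth.

Treewidth 2.
One optimal decomposition is:
Bags: B1 = {0, 2, 5}  B2 = {2, 5, 7}  B3 = {2, 5, 8}  B4 = {1, 2, 7}  B5 = {2, 3, 5}  B6 = {2, 5, 6}  B7 = {0, 2, 4}
Tree: B1–B2, B1–B3, B2–B4, B3–B5, B3–B6, B1–B7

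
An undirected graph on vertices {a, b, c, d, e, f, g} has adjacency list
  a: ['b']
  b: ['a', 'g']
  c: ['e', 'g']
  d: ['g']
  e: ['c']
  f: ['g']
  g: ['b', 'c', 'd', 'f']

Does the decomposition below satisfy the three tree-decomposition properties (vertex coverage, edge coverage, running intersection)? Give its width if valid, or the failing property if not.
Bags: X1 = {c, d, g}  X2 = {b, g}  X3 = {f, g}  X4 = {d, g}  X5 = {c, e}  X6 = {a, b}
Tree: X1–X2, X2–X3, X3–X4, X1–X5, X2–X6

A tree decomposition must satisfy three properties: every vertex lies in some bag; for every edge, both endpoints lie together in some bag; and for every vertex, the bags containing it form a connected subtree. Here bags containing vertex d are not connected in the tree, so the decomposition is invalid.

No — bags containing vertex d are not connected in the tree.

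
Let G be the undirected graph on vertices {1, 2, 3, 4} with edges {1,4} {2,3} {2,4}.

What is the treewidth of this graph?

1

A width-1 tree decomposition is:
Bags: B1 = {1, 4}  B2 = {2, 4}  B3 = {2, 3}
Tree: B1–B2, B2–B3
Every bag has size at most 2, so the width is 2 − 1 = 1 and tw(G) ≤ 1. G has an edge, so its treewidth is at least 1. Hence tw(G) = 1 exactly.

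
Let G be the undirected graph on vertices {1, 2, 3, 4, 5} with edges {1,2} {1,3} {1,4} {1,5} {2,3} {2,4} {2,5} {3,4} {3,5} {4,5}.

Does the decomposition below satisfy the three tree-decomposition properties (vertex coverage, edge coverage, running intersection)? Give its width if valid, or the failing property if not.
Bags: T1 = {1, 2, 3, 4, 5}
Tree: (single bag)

Yes; width 4.

Vertex coverage: the bags together contain {1, 2, 3, 4, 5}, the full vertex set. Edge coverage: each edge of G has both endpoints in at least one bag. Running intersection: for every vertex, the bags containing it form a connected subtree. All three properties hold, so this is a valid tree decomposition of width max|bag| − 1 = 4, and hence tw(G) ≤ 4.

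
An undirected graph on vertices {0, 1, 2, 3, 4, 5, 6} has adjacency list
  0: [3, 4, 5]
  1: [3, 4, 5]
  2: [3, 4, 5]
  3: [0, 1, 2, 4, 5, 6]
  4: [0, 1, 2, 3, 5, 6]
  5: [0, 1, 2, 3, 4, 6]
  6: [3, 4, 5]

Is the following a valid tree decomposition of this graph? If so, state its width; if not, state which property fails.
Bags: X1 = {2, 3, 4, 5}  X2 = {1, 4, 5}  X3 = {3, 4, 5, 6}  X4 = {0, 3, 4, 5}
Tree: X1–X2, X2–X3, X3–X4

A tree decomposition must satisfy three properties: every vertex lies in some bag; for every edge, both endpoints lie together in some bag; and for every vertex, the bags containing it form a connected subtree. Here edge (3,1) lies in no bag, so the decomposition is invalid.

No — edge (3,1) lies in no bag.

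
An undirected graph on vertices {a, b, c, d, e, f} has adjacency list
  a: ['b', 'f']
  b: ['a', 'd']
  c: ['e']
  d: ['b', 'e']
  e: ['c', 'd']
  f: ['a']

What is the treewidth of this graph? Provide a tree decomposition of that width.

Treewidth 1.
Bags: B1 = {a, f}  B2 = {a, b}  B3 = {b, d}  B4 = {d, e}  B5 = {c, e}
Tree: B1–B2, B2–B3, B3–B4, B4–B5

The largest bag has 2 vertices, giving width 1; this decomposition certifies tw(G) ≤ 1. G has an edge, so its treewidth is at least 1. Therefore the treewidth is 1.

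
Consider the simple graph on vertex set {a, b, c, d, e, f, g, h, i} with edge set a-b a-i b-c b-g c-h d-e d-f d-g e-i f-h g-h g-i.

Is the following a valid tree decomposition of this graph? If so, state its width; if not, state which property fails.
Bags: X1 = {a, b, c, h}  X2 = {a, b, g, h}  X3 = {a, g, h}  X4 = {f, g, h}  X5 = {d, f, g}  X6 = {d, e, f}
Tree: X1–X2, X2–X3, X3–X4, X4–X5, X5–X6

A tree decomposition must satisfy three properties: every vertex lies in some bag; for every edge, both endpoints lie together in some bag; and for every vertex, the bags containing it form a connected subtree. Here vertex i appears in no bag, so the decomposition is invalid.

No — vertex i appears in no bag.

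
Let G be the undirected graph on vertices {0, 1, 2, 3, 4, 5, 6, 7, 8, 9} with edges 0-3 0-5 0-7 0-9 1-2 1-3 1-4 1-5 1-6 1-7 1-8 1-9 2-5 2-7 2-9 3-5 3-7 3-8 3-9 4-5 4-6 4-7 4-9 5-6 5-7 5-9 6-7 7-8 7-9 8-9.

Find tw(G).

A width-4 tree decomposition is:
Bags: B1 = {1, 4, 5, 7, 9}  B2 = {1, 3, 5, 7, 9}  B3 = {0, 3, 5, 7, 9}  B4 = {1, 2, 5, 7, 9}  B5 = {1, 4, 5, 6, 7}  B6 = {1, 3, 7, 8, 9}
Tree: B1–B2, B2–B3, B1–B4, B1–B5, B2–B6
Each bag holds 5 vertices, so the decomposition has width 4, which upper-bounds the treewidth. On the other hand G contains the 5-clique {0, 3, 5, 7, 9}. A clique must lie in a single bag of any decomposition, so no decomposition can have width below 4. The upper and lower bounds meet at 4, so that is the treewidth.

4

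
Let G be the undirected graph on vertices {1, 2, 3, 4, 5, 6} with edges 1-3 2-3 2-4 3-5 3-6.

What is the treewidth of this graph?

A width-1 tree decomposition is:
Bags: B1 = {1, 3}  B2 = {2, 3}  B3 = {3, 5}  B4 = {2, 4}  B5 = {3, 6}
Tree: B1–B2, B2–B3, B2–B4, B3–B5
The largest bag has 2 vertices, giving width 1; this decomposition certifies tw(G) ≤ 1. Any graph with an edge has treewidth ≥ 1, and G has the edge 3–1. Combining the bounds, tw(G) = 1.

1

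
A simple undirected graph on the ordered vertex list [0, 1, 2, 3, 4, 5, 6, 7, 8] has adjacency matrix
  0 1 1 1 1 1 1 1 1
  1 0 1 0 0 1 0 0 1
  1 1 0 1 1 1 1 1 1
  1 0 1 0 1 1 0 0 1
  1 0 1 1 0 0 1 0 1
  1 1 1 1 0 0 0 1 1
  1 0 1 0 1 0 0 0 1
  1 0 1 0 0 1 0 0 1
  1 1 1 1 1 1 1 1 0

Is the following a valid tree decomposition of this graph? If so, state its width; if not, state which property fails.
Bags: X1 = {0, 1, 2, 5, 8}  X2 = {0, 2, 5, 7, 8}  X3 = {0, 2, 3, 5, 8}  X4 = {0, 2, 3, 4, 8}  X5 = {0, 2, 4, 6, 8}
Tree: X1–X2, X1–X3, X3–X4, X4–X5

Yes; width 4.

Every vertex of G appears in some bag (union = {0, 1, 2, 3, 4, 5, 6, 7, 8}); every edge is covered by a bag; and for each vertex v the set of bags containing v is connected in the bag tree. The decomposition is therefore valid. The largest bag has 5 vertices, so the width is 4.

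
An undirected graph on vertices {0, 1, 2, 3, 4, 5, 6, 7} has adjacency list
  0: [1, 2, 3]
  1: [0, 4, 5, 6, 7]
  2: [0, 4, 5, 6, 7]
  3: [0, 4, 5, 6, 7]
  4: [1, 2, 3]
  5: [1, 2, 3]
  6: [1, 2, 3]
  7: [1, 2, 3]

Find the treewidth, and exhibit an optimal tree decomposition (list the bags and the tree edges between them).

Treewidth 3.
One such decomposition:
Bags: B1 = {1, 2, 3, 7}  B2 = {0, 1, 2, 3}  B3 = {1, 2, 3, 5}  B4 = {1, 2, 3, 6}  B5 = {1, 2, 3, 4}
Tree: B1–B2, B2–B3, B3–B4, B4–B5

Each bag holds 4 vertices, so the decomposition has width 3, which upper-bounds the treewidth. For the lower bound: the 4 vertex sets {3,7}, {0,1}, {2}, {5} are disjoint, each induces a connected subgraph, and every pair is joined by at least one edge of G. Contracting each set to a single vertex therefore yields K_{4} as a minor, and since treewidth is minor-monotone, tw(G) ≥ tw(K_{4}) = 3. Combining the bounds, tw(G) = 3.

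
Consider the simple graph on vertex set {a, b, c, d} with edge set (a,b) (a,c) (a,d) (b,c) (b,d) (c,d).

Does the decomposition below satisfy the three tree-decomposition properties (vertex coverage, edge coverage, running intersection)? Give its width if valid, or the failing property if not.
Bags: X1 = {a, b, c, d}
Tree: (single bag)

Yes; width 3.

Checking the three conditions: (i) the bags cover all of {a, b, c, d}; (ii) for each edge, some bag contains both endpoints; (iii) the bags containing any fixed vertex form a subtree. All hold, so the decomposition is valid with width 4 − 1 = 3.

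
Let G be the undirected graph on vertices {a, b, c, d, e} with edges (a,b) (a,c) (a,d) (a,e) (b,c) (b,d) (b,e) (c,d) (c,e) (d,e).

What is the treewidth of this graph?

A width-4 tree decomposition is:
Bags: B1 = {a, b, c, d, e}
Tree: (single bag)
A single bag containing all 5 vertices is trivially a valid decomposition of width 4. For the lower bound, the 5 vertices {a, b, c, d, e} are pairwise adjacent, and any tree decomposition puts a clique entirely inside one bag — forcing width ≥ 4. The upper and lower bounds meet at 4, so that is the treewidth.

4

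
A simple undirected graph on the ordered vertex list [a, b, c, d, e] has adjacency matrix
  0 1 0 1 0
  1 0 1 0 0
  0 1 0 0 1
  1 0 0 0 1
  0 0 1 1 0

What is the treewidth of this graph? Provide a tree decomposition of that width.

The largest bag has 3 vertices, giving width 2; this decomposition certifies tw(G) ≤ 2. The edges e–c–b–a–d–e form a cycle, so G is not a tree and its treewidth is at least 2. The upper and lower bounds meet at 2, so that is the treewidth.

Treewidth 2.
One such decomposition:
Bags: B1 = {b, c, e}  B2 = {a, b, e}  B3 = {a, d, e}
Tree: B1–B2, B2–B3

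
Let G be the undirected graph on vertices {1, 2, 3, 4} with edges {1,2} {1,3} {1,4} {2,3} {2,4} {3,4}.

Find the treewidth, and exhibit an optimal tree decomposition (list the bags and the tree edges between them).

With just one bag of size 4, the width is 4 − 1 = 3, so tw(G) ≤ 3. On the other hand G contains the 4-clique {1, 2, 3, 4}. A clique must lie in a single bag of any decomposition, so no decomposition can have width below 3. Therefore the treewidth is 3.

Treewidth 3.
Bags: B1 = {1, 2, 3, 4}
Tree: (single bag)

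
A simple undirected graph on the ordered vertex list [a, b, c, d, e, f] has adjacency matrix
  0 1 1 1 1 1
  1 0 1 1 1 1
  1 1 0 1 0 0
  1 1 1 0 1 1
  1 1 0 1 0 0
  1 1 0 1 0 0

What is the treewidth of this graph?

A width-3 tree decomposition is:
Bags: B1 = {a, b, c, d}  B2 = {a, b, d, f}  B3 = {a, b, d, e}
Tree: B1–B2, B1–B3
The largest bag has 4 vertices, giving width 3; this decomposition certifies tw(G) ≤ 3. On the other hand G contains the 4-clique {a, b, d, e}. A clique must lie in a single bag of any decomposition, so no decomposition can have width below 3. The upper and lower bounds meet at 3, so that is the treewidth.

3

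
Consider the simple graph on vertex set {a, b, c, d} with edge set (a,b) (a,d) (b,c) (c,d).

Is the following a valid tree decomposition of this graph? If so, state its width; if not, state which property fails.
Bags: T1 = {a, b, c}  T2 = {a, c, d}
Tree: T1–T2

Yes; width 2.

Checking the three conditions: (i) the bags cover all of {a, b, c, d}; (ii) for each edge, some bag contains both endpoints; (iii) the bags containing any fixed vertex form a subtree. All hold, so the decomposition is valid with width 3 − 1 = 2.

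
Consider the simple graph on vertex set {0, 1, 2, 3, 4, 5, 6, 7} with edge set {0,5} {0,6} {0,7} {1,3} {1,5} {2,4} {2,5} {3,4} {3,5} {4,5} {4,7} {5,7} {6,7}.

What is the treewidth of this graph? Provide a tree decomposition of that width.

Treewidth 2.
Bags: B1 = {4, 5, 7}  B2 = {3, 4, 5}  B3 = {0, 5, 7}  B4 = {1, 3, 5}  B5 = {0, 6, 7}  B6 = {2, 4, 5}
Tree: B1–B2, B1–B3, B2–B4, B3–B5, B1–B6

Every bag has size at most 3, so the width is 3 − 1 = 2 and tw(G) ≤ 2. For the lower bound, the 3 vertices {0, 5, 7} are pairwise adjacent, and any tree decomposition puts a clique entirely inside one bag — forcing width ≥ 2. Combining the bounds, tw(G) = 2.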